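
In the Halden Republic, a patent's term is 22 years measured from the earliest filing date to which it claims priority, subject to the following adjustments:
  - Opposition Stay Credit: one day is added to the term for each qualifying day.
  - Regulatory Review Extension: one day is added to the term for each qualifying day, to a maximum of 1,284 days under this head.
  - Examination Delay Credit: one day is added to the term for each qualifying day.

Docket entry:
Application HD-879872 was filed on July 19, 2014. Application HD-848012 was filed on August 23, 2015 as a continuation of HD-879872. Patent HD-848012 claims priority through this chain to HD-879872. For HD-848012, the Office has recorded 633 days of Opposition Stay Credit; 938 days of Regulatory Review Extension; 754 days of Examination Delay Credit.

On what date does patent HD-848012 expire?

Earliest priority filing: 19 July 2014.
Base term: 19 July 2014 + 22 years → 19 July 2036.
Opposition Stay Credit: +633 days → 13 April 2038.
Regulatory Review Extension: 938 days (within the 1284-day cap) → +938 days → 6 November 2040.
Examination Delay Credit: +754 days → 30 November 2042.

2042-11-30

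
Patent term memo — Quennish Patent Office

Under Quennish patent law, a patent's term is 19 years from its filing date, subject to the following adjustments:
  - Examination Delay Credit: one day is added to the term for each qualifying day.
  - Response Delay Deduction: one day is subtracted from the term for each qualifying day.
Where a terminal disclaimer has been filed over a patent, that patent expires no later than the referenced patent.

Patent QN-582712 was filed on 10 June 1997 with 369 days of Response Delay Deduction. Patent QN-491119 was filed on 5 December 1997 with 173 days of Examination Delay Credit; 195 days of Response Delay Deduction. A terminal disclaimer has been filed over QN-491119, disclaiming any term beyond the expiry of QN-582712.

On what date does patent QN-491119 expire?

2015-06-07

Natural term of QN-491119:
  Base: filing + 19 years → 5 December 2016.
  Examination Delay Credit: +173 days → 27 May 2017.
  Response Delay Deduction: −195 days → 13 November 2016.
Expiry of referenced patent QN-582712:
  Base: filing + 19 years → 10 June 2016.
  Response Delay Deduction: −369 days → 7 June 2015.
Terminal disclaimer: QN-491119 expires on the earlier of 13 November 2016 and 7 June 2015.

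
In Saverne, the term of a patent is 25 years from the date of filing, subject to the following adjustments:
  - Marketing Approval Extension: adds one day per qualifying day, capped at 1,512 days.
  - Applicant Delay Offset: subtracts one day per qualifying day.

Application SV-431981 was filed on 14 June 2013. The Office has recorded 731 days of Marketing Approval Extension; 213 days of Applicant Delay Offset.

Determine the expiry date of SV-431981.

November 14, 2039

Base term: filing date + 25 years → 14 June 2038.
Marketing Approval Extension: 731 days (within the 1512-day cap) → +731 days → 14 June 2040.
Applicant Delay Offset: −213 days → 14 November 2039.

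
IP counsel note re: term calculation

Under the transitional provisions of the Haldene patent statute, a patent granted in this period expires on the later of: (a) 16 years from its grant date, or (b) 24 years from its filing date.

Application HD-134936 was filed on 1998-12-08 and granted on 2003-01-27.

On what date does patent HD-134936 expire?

December 8, 2022

(a) grant + 16 years → 27 January 2019.
(b) filing + 24 years → 8 December 2022.
Later of the two: 8 December 2022.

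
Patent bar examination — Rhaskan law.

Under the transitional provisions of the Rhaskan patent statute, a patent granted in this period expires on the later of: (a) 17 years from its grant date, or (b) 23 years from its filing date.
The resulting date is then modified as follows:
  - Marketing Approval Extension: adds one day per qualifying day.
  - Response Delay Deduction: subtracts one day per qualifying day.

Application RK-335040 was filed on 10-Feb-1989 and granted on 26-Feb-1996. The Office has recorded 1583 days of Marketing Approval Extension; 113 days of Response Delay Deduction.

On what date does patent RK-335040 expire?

2017-03-07

(a) grant + 17 years → 26 February 2013.
(b) filing + 23 years → 10 February 2012.
Later of the two: 26 February 2013.
Marketing Approval Extension: +1583 days → 28 June 2017.
Response Delay Deduction: −113 days → 7 March 2017.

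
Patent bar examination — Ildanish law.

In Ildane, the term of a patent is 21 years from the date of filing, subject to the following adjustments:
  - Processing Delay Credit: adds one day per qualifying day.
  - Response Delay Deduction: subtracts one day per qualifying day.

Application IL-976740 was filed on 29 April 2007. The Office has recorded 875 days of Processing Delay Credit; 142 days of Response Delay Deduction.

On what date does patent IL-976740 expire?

2030-05-02

Base term: filing date + 21 years → 29 April 2028.
Processing Delay Credit: +875 days → 21 September 2030.
Response Delay Deduction: −142 days → 2 May 2030.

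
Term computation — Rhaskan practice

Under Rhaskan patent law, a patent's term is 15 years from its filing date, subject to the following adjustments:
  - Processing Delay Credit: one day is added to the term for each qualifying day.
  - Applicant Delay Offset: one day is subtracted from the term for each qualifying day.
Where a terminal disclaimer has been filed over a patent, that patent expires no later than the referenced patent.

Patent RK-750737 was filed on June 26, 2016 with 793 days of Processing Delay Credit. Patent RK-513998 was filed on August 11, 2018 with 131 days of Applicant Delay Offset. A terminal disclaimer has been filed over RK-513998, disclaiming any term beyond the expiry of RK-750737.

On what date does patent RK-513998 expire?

April 2, 2033

Natural term of RK-513998:
  Base: filing + 15 years → 11 August 2033.
  Applicant Delay Offset: −131 days → 2 April 2033.
Expiry of referenced patent RK-750737:
  Base: filing + 15 years → 26 June 2031.
  Processing Delay Credit: +793 days → 27 August 2033.
Terminal disclaimer: RK-513998 expires on the earlier of 2 April 2033 and 27 August 2033.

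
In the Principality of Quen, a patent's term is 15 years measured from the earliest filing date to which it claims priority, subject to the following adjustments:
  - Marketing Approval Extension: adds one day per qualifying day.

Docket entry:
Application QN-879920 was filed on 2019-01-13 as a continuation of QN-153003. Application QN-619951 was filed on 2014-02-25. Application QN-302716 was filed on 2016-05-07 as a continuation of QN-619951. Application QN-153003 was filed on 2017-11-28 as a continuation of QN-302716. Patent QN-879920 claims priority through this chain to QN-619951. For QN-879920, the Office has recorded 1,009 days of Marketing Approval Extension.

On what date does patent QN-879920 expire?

December 1, 2031

Earliest priority filing: 25 February 2014.
Base term: 25 February 2014 + 15 years → 25 February 2029.
Marketing Approval Extension: +1009 days → 1 December 2031.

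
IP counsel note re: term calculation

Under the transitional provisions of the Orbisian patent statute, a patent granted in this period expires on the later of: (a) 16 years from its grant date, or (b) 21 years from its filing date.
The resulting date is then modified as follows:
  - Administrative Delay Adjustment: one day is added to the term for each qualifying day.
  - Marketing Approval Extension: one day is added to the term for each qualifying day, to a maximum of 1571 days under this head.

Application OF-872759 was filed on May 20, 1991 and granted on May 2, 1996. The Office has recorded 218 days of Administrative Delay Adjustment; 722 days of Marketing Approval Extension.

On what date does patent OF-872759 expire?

2014-12-16

(a) grant + 16 years → 2 May 2012.
(b) filing + 21 years → 20 May 2012.
Later of the two: 20 May 2012.
Administrative Delay Adjustment: +218 days → 24 December 2012.
Marketing Approval Extension: 722 days (within the 1571-day cap) → +722 days → 16 December 2014.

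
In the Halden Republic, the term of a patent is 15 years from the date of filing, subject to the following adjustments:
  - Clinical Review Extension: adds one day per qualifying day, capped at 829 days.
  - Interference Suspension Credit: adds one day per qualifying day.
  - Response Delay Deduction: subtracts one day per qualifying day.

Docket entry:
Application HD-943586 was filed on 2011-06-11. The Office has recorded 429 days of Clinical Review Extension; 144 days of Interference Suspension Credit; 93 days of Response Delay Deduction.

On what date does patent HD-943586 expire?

2027-10-04

Base term: filing date + 15 years → 11 June 2026.
Clinical Review Extension: 429 days (within the 829-day cap) → +429 days → 14 August 2027.
Interference Suspension Credit: +144 days → 5 January 2028.
Response Delay Deduction: −93 days → 4 October 2027.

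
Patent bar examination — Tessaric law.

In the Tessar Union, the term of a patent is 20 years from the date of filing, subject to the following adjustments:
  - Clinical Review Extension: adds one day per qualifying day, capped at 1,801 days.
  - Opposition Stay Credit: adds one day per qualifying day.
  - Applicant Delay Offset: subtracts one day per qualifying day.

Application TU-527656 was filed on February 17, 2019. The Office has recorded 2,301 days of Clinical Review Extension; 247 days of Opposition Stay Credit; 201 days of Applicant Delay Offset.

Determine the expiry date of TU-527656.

Base term: filing date + 20 years → 17 February 2039.
Clinical Review Extension: 2301 days claimed exceeds the 1801-day cap, so +1801 days → 23 January 2044.
Opposition Stay Credit: +247 days → 26 September 2044.
Applicant Delay Offset: −201 days → 9 March 2044.

2044-03-09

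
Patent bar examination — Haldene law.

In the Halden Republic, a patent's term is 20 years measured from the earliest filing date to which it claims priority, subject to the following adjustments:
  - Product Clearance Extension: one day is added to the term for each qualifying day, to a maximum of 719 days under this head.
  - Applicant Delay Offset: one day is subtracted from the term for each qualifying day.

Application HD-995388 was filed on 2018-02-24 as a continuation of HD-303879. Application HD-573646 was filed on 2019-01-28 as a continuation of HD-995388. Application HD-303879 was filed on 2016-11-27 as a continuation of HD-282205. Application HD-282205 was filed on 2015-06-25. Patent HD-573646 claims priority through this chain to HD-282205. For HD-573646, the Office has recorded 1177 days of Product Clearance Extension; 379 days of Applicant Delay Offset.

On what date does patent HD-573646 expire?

May 30, 2036

Earliest priority filing: 25 June 2015.
Base term: 25 June 2015 + 20 years → 25 June 2035.
Product Clearance Extension: 1177 days claimed exceeds the 719-day cap, so +719 days → 13 June 2037.
Applicant Delay Offset: −379 days → 30 May 2036.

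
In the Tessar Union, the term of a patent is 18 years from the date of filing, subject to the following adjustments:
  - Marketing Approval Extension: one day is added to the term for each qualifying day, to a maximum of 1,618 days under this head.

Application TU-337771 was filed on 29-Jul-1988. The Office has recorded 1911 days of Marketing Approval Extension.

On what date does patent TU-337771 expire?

2011-01-02

Base term: filing date + 18 years → 29 July 2006.
Marketing Approval Extension: 1911 days claimed exceeds the 1618-day cap, so +1618 days → 2 January 2011.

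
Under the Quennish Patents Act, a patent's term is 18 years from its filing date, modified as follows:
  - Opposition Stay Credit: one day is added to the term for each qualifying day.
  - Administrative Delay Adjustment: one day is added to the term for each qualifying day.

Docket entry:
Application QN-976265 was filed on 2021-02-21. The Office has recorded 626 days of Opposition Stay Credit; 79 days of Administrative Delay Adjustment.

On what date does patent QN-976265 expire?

January 26, 2041

Base term: filing date + 18 years → 21 February 2039.
Opposition Stay Credit: +626 days → 8 November 2040.
Administrative Delay Adjustment: +79 days → 26 January 2041.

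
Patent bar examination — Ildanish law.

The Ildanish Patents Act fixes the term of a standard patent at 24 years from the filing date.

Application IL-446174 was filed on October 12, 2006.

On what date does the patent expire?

October 12, 2030

Filing date + 24 years → 12 October 2030.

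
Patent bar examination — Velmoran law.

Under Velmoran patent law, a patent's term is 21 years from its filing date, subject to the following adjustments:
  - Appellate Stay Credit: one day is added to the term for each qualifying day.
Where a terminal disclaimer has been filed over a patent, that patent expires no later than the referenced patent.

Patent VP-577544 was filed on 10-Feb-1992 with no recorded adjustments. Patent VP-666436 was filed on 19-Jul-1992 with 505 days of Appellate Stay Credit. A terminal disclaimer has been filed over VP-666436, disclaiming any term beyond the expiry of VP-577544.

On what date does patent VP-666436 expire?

2013-02-10

Natural term of VP-666436:
  Base: filing + 21 years → 19 July 2013.
  Appellate Stay Credit: +505 days → 6 December 2014.
Expiry of referenced patent VP-577544:
  Base: filing + 21 years → 10 February 2013.
Terminal disclaimer: VP-666436 expires on the earlier of 6 December 2014 and 10 February 2013.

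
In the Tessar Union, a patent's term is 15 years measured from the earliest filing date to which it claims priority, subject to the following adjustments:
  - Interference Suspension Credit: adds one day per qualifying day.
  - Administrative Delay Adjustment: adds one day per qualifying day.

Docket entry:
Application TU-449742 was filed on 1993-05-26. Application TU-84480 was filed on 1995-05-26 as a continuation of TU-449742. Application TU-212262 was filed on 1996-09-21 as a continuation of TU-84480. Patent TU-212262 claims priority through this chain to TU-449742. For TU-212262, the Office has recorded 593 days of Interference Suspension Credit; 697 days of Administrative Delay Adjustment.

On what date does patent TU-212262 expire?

2011-12-07

Earliest priority filing: 26 May 1993.
Base term: 26 May 1993 + 15 years → 26 May 2008.
Interference Suspension Credit: +593 days → 9 January 2010.
Administrative Delay Adjustment: +697 days → 7 December 2011.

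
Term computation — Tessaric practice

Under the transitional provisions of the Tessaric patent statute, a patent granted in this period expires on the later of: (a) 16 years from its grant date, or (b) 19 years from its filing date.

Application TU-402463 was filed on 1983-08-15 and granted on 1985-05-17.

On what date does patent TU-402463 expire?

2002-08-15

(a) grant + 16 years → 17 May 2001.
(b) filing + 19 years → 15 August 2002.
Later of the two: 15 August 2002.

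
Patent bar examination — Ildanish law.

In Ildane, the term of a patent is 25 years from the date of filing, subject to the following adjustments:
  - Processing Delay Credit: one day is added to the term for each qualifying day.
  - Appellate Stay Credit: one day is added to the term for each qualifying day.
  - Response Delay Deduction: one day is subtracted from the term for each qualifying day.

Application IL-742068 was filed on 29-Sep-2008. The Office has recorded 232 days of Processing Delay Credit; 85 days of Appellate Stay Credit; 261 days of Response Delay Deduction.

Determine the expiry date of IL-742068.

2033-11-24

Base term: filing date + 25 years → 29 September 2033.
Processing Delay Credit: +232 days → 19 May 2034.
Appellate Stay Credit: +85 days → 12 August 2034.
Response Delay Deduction: −261 days → 24 November 2033.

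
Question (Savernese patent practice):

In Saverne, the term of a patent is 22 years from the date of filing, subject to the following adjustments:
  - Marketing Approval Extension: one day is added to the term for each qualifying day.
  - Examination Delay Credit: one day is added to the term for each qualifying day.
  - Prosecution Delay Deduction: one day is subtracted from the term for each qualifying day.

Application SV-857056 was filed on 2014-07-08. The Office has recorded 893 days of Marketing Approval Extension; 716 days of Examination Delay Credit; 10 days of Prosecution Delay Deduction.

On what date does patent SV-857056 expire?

2040-11-23

Base term: filing date + 22 years → 8 July 2036.
Marketing Approval Extension: +893 days → 18 December 2038.
Examination Delay Credit: +716 days → 3 December 2040.
Prosecution Delay Deduction: −10 days → 23 November 2040.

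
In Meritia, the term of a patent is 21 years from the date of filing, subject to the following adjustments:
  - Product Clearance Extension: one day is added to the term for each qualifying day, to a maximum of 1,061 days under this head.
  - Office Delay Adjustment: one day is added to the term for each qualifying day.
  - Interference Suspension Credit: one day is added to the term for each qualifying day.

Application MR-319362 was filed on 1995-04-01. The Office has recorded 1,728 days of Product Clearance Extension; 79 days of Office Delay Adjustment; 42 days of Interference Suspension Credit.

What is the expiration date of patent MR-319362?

2019-06-27

Base term: filing date + 21 years → 1 April 2016.
Product Clearance Extension: 1728 days claimed exceeds the 1061-day cap, so +1061 days → 26 February 2019.
Office Delay Adjustment: +79 days → 16 May 2019.
Interference Suspension Credit: +42 days → 27 June 2019.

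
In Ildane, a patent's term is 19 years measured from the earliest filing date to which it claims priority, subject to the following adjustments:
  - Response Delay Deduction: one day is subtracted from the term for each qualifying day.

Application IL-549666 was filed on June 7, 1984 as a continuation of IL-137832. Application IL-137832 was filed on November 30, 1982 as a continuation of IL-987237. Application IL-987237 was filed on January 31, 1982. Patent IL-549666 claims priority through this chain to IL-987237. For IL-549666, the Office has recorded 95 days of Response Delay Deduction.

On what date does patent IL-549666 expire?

Earliest priority filing: 31 January 1982.
Base term: 31 January 1982 + 19 years → 31 January 2001.
Response Delay Deduction: −95 days → 28 October 2000.

2000-10-28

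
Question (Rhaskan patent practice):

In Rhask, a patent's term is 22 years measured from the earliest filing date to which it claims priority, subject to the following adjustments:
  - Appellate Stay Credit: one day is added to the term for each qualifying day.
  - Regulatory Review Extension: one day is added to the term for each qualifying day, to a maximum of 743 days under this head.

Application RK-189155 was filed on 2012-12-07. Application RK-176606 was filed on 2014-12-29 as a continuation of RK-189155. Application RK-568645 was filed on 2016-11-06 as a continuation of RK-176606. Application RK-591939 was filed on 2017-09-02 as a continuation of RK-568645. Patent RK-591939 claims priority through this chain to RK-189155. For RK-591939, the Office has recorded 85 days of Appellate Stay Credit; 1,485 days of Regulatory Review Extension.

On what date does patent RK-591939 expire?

2037-03-14

Earliest priority filing: 7 December 2012.
Base term: 7 December 2012 + 22 years → 7 December 2034.
Appellate Stay Credit: +85 days → 2 March 2035.
Regulatory Review Extension: 1485 days claimed exceeds the 743-day cap, so +743 days → 14 March 2037.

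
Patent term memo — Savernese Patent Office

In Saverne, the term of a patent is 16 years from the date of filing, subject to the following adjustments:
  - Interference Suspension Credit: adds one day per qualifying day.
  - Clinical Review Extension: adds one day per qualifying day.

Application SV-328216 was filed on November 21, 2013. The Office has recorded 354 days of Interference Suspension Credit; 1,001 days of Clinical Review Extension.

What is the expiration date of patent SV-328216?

Base term: filing date + 16 years → 21 November 2029.
Interference Suspension Credit: +354 days → 10 November 2030.
Clinical Review Extension: +1001 days → 7 August 2033.

August 7, 2033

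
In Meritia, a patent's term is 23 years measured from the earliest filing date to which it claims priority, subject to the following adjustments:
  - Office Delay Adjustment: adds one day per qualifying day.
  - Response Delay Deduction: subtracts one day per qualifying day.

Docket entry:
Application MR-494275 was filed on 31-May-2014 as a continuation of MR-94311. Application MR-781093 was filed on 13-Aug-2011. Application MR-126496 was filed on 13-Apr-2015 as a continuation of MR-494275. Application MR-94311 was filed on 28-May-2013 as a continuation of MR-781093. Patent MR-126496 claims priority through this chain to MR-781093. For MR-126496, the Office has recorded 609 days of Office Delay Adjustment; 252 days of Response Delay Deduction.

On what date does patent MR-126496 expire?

2035-08-05

Earliest priority filing: 13 August 2011.
Base term: 13 August 2011 + 23 years → 13 August 2034.
Office Delay Adjustment: +609 days → 13 April 2036.
Response Delay Deduction: −252 days → 5 August 2035.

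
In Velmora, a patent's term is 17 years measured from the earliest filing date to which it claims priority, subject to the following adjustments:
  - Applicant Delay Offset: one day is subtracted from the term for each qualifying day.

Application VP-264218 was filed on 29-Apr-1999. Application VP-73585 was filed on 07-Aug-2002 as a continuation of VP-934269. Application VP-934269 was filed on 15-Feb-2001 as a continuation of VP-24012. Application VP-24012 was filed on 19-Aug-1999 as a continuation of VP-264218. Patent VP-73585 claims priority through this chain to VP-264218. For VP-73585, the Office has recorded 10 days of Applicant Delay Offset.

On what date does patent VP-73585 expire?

April 19, 2016

Earliest priority filing: 29 April 1999.
Base term: 29 April 1999 + 17 years → 29 April 2016.
Applicant Delay Offset: −10 days → 19 April 2016.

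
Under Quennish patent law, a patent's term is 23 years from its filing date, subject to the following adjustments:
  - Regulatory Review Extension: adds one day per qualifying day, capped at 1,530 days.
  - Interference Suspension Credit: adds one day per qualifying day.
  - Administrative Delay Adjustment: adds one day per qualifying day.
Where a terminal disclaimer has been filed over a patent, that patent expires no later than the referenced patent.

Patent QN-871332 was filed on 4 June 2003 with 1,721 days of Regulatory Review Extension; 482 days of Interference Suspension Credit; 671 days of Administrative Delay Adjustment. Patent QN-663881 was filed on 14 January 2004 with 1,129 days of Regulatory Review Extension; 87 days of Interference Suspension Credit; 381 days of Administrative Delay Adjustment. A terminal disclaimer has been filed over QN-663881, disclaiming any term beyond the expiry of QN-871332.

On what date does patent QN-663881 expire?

2031-05-30

Natural term of QN-663881:
  Base: filing + 23 years → 14 January 2027.
  Regulatory Review Extension: 1129 days (within the 1530-day cap) → +1129 days → 16 February 2030.
  Interference Suspension Credit: +87 days → 14 May 2030.
  Administrative Delay Adjustment: +381 days → 30 May 2031.
Expiry of referenced patent QN-871332:
  Base: filing + 23 years → 4 June 2026.
  Regulatory Review Extension: 1721 days claimed exceeds the 1530-day cap, so +1530 days → 12 August 2030.
  Interference Suspension Credit: +482 days → 7 December 2031.
  Administrative Delay Adjustment: +671 days → 8 October 2033.
Terminal disclaimer: QN-663881 expires on the earlier of 30 May 2031 and 8 October 2033.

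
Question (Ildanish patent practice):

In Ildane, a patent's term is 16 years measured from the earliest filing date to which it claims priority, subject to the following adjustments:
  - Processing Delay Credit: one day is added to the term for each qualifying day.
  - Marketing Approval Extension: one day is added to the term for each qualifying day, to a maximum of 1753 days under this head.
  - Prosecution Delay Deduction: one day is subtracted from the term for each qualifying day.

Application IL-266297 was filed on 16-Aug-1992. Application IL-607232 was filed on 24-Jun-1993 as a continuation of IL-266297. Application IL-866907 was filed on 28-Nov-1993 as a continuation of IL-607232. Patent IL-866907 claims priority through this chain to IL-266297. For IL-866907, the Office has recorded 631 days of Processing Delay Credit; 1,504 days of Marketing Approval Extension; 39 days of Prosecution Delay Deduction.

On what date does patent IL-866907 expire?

Earliest priority filing: 16 August 1992.
Base term: 16 August 1992 + 16 years → 16 August 2008.
Processing Delay Credit: +631 days → 9 May 2010.
Marketing Approval Extension: 1504 days (within the 1753-day cap) → +1504 days → 21 June 2014.
Prosecution Delay Deduction: −39 days → 13 May 2014.

2014-05-13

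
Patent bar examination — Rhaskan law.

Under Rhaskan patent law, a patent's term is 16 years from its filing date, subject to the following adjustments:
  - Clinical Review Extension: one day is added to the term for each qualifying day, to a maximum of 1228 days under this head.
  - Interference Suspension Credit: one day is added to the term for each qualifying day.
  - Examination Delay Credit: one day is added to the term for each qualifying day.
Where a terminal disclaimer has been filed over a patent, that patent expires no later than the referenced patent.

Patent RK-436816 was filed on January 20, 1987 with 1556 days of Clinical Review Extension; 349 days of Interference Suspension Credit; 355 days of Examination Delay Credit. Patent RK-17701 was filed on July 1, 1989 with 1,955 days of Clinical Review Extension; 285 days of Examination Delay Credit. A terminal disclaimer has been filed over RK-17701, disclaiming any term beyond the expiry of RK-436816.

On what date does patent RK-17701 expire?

Natural term of RK-17701:
  Base: filing + 16 years → 1 July 2005.
  Clinical Review Extension: 1955 days claimed exceeds the 1228-day cap, so +1228 days → 10 November 2008.
  Examination Delay Credit: +285 days → 22 August 2009.
Expiry of referenced patent RK-436816:
  Base: filing + 16 years → 20 January 2003.
  Clinical Review Extension: 1556 days claimed exceeds the 1228-day cap, so +1228 days → 1 June 2006.
  Interference Suspension Credit: +349 days → 16 May 2007.
  Examination Delay Credit: +355 days → 5 May 2008.
Terminal disclaimer: RK-17701 expires on the earlier of 22 August 2009 and 5 May 2008.

May 5, 2008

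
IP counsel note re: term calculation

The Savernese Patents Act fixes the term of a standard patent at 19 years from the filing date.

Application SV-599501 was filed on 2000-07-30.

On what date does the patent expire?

Filing date + 19 years → 30 July 2019.

2019-07-30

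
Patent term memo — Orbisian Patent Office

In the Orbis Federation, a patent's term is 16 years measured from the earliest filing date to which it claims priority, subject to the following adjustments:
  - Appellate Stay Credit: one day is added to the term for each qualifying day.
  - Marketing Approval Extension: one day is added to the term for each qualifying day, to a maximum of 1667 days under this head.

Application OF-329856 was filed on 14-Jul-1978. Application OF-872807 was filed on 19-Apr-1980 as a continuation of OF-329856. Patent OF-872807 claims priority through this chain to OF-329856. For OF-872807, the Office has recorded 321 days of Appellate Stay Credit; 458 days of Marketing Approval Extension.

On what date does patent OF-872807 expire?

1996-08-31

Earliest priority filing: 14 July 1978.
Base term: 14 July 1978 + 16 years → 14 July 1994.
Appellate Stay Credit: +321 days → 31 May 1995.
Marketing Approval Extension: 458 days (within the 1667-day cap) → +458 days → 31 August 1996.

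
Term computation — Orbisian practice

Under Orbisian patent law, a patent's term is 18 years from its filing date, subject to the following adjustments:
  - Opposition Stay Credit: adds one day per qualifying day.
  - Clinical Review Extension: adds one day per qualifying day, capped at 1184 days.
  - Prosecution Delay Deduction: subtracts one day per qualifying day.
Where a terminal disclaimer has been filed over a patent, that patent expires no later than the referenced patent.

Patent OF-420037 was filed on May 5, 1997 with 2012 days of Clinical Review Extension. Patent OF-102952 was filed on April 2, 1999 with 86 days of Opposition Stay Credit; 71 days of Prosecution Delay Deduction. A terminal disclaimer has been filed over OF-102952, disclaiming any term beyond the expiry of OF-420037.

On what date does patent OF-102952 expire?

Natural term of OF-102952:
  Base: filing + 18 years → 2 April 2017.
  Opposition Stay Credit: +86 days → 27 June 2017.
  Prosecution Delay Deduction: −71 days → 17 April 2017.
Expiry of referenced patent OF-420037:
  Base: filing + 18 years → 5 May 2015.
  Clinical Review Extension: 2012 days claimed exceeds the 1184-day cap, so +1184 days → 1 August 2018.
Terminal disclaimer: OF-102952 expires on the earlier of 17 April 2017 and 1 August 2018.

April 17, 2017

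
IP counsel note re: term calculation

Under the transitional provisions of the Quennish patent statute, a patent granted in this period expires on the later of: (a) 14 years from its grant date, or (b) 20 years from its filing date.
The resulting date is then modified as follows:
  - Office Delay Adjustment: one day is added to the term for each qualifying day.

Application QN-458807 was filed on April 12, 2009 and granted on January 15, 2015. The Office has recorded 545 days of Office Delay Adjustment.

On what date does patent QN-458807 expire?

October 9, 2030

(a) grant + 14 years → 15 January 2029.
(b) filing + 20 years → 12 April 2029.
Later of the two: 12 April 2029.
Office Delay Adjustment: +545 days → 9 October 2030.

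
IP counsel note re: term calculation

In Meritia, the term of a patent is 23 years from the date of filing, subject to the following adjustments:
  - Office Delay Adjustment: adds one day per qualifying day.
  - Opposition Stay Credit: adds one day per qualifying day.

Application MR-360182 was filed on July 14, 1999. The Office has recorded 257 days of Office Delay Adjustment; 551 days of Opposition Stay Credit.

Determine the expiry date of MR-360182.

Base term: filing date + 23 years → 14 July 2022.
Office Delay Adjustment: +257 days → 28 March 2023.
Opposition Stay Credit: +551 days → 29 September 2024.

2024-09-29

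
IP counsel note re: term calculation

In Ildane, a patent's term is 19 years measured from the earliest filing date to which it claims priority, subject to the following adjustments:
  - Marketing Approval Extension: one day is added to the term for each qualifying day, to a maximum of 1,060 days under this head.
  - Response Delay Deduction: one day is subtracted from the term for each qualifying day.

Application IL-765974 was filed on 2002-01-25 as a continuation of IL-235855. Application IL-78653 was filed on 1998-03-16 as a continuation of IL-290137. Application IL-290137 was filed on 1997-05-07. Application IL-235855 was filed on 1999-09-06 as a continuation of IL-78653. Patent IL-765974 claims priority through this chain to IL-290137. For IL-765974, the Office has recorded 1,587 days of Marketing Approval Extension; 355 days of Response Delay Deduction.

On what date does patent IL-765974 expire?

2018-04-12

Earliest priority filing: 7 May 1997.
Base term: 7 May 1997 + 19 years → 7 May 2016.
Marketing Approval Extension: 1587 days claimed exceeds the 1060-day cap, so +1060 days → 2 April 2019.
Response Delay Deduction: −355 days → 12 April 2018.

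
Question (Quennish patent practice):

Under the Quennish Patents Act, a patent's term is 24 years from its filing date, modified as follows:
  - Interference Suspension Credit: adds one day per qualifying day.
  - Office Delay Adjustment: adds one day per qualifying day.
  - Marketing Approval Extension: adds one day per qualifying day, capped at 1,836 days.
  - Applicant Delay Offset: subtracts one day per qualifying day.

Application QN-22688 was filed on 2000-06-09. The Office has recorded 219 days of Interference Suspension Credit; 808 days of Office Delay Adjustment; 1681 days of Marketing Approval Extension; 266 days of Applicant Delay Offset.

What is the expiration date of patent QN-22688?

2031-02-15

Base term: filing date + 24 years → 9 June 2024.
Interference Suspension Credit: +219 days → 14 January 2025.
Office Delay Adjustment: +808 days → 2 April 2027.
Marketing Approval Extension: 1681 days (within the 1836-day cap) → +1681 days → 8 November 2031.
Applicant Delay Offset: −266 days → 15 February 2031.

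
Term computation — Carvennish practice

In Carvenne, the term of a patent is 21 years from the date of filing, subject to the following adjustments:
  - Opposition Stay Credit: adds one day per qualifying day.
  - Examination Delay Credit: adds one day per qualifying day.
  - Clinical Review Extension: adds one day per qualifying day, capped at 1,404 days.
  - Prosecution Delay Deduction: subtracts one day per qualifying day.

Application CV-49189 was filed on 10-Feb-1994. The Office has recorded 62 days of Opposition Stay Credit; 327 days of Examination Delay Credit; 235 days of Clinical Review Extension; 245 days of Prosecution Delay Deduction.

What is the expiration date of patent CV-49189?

February 24, 2016

Base term: filing date + 21 years → 10 February 2015.
Opposition Stay Credit: +62 days → 13 April 2015.
Examination Delay Credit: +327 days → 5 March 2016.
Clinical Review Extension: 235 days (within the 1404-day cap) → +235 days → 26 October 2016.
Prosecution Delay Deduction: −245 days → 24 February 2016.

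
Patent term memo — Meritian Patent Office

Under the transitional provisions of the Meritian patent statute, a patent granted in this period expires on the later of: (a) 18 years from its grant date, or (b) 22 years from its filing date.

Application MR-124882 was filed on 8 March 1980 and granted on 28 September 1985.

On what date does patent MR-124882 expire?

(a) grant + 18 years → 28 September 2003.
(b) filing + 22 years → 8 March 2002.
Later of the two: 28 September 2003.

September 28, 2003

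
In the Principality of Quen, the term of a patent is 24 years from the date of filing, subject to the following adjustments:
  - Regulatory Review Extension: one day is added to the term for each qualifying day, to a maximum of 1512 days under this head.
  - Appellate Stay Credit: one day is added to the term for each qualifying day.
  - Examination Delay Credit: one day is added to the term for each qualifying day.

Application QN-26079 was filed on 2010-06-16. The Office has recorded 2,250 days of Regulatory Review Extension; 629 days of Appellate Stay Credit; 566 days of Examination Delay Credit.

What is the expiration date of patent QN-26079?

Base term: filing date + 24 years → 16 June 2034.
Regulatory Review Extension: 2250 days claimed exceeds the 1512-day cap, so +1512 days → 6 August 2038.
Appellate Stay Credit: +629 days → 26 April 2040.
Examination Delay Credit: +566 days → 13 November 2041.

November 13, 2041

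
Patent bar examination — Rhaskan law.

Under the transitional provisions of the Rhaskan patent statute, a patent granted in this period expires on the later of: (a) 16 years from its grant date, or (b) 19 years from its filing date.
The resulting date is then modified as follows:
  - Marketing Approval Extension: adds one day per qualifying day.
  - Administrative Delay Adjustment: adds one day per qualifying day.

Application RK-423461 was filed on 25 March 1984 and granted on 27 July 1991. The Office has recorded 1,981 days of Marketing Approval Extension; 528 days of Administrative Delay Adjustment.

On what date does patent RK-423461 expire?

June 9, 2014

(a) grant + 16 years → 27 July 2007.
(b) filing + 19 years → 25 March 2003.
Later of the two: 27 July 2007.
Marketing Approval Extension: +1981 days → 28 December 2012.
Administrative Delay Adjustment: +528 days → 9 June 2014.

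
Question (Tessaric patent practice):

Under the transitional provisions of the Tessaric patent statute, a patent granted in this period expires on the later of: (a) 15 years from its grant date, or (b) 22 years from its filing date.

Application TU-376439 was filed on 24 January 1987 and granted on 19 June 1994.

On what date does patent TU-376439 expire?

June 19, 2009

(a) grant + 15 years → 19 June 2009.
(b) filing + 22 years → 24 January 2009.
Later of the two: 19 June 2009.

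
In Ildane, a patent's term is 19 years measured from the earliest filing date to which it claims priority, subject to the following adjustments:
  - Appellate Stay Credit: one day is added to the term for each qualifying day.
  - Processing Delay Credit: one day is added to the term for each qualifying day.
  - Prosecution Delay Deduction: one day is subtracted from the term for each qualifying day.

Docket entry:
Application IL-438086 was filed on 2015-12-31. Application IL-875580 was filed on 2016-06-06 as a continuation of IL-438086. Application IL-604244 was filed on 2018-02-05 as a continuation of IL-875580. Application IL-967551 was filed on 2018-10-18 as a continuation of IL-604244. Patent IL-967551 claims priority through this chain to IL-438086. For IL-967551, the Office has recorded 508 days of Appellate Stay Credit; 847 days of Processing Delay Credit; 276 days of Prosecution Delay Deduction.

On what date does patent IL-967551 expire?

Earliest priority filing: 31 December 2015.
Base term: 31 December 2015 + 19 years → 31 December 2034.
Appellate Stay Credit: +508 days → 22 May 2036.
Processing Delay Credit: +847 days → 16 September 2038.
Prosecution Delay Deduction: −276 days → 14 December 2037.

2037-12-14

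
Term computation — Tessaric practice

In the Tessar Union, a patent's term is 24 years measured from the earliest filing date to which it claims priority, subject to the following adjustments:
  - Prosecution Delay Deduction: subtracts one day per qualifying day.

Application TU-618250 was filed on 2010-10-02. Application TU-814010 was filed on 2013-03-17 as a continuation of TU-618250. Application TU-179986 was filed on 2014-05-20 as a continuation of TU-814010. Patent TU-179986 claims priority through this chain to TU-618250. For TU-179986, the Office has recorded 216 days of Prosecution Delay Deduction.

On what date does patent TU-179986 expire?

Earliest priority filing: 2 October 2010.
Base term: 2 October 2010 + 24 years → 2 October 2034.
Prosecution Delay Deduction: −216 days → 28 February 2034.

2034-02-28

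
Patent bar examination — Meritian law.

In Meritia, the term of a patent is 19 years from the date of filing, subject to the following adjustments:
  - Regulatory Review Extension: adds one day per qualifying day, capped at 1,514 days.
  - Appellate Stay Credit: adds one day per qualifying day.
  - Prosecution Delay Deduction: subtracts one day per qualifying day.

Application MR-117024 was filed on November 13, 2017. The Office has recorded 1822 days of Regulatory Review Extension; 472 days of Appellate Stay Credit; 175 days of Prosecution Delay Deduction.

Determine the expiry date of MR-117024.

2041-10-29

Base term: filing date + 19 years → 13 November 2036.
Regulatory Review Extension: 1822 days claimed exceeds the 1514-day cap, so +1514 days → 5 January 2041.
Appellate Stay Credit: +472 days → 22 April 2042.
Prosecution Delay Deduction: −175 days → 29 October 2041.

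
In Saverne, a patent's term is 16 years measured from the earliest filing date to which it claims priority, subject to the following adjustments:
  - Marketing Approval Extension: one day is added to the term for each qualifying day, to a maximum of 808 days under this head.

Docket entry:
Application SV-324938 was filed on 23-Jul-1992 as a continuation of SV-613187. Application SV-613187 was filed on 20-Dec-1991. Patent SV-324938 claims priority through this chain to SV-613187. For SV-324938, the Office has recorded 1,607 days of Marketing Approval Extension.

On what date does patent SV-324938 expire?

2010-03-07

Earliest priority filing: 20 December 1991.
Base term: 20 December 1991 + 16 years → 20 December 2007.
Marketing Approval Extension: 1607 days claimed exceeds the 808-day cap, so +808 days → 7 March 2010.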